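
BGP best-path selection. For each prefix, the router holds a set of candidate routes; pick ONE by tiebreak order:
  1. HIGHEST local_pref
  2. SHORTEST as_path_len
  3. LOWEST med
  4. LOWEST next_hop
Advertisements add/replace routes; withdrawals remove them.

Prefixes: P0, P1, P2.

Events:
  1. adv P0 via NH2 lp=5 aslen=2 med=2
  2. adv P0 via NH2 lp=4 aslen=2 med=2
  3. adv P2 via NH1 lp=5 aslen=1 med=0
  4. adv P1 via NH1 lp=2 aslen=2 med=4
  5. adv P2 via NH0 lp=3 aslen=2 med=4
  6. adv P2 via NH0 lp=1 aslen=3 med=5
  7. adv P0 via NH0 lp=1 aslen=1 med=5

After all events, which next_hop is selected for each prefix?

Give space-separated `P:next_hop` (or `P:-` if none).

Op 1: best P0=NH2 P1=- P2=-
Op 2: best P0=NH2 P1=- P2=-
Op 3: best P0=NH2 P1=- P2=NH1
Op 4: best P0=NH2 P1=NH1 P2=NH1
Op 5: best P0=NH2 P1=NH1 P2=NH1
Op 6: best P0=NH2 P1=NH1 P2=NH1
Op 7: best P0=NH2 P1=NH1 P2=NH1

Answer: P0:NH2 P1:NH1 P2:NH1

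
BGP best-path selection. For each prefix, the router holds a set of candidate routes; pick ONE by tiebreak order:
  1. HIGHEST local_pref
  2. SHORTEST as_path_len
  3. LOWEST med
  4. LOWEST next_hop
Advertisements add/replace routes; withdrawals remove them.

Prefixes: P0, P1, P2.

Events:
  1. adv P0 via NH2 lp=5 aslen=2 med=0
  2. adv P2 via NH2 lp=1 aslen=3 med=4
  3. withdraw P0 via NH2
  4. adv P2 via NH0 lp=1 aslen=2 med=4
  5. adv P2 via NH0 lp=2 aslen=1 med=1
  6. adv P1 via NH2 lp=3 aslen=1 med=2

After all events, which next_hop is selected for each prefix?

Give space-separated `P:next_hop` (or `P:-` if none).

Answer: P0:- P1:NH2 P2:NH0

Derivation:
Op 1: best P0=NH2 P1=- P2=-
Op 2: best P0=NH2 P1=- P2=NH2
Op 3: best P0=- P1=- P2=NH2
Op 4: best P0=- P1=- P2=NH0
Op 5: best P0=- P1=- P2=NH0
Op 6: best P0=- P1=NH2 P2=NH0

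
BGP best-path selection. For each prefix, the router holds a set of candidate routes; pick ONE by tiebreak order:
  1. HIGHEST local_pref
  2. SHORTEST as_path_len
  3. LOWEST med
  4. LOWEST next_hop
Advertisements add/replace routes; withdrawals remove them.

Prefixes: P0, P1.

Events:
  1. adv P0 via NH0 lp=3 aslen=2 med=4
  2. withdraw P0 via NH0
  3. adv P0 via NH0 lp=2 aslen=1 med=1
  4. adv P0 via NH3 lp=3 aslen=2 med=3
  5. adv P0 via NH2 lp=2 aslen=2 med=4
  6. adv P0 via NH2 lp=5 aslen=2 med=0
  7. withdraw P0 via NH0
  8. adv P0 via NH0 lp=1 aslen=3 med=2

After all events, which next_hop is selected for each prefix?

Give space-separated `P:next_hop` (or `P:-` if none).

Op 1: best P0=NH0 P1=-
Op 2: best P0=- P1=-
Op 3: best P0=NH0 P1=-
Op 4: best P0=NH3 P1=-
Op 5: best P0=NH3 P1=-
Op 6: best P0=NH2 P1=-
Op 7: best P0=NH2 P1=-
Op 8: best P0=NH2 P1=-

Answer: P0:NH2 P1:-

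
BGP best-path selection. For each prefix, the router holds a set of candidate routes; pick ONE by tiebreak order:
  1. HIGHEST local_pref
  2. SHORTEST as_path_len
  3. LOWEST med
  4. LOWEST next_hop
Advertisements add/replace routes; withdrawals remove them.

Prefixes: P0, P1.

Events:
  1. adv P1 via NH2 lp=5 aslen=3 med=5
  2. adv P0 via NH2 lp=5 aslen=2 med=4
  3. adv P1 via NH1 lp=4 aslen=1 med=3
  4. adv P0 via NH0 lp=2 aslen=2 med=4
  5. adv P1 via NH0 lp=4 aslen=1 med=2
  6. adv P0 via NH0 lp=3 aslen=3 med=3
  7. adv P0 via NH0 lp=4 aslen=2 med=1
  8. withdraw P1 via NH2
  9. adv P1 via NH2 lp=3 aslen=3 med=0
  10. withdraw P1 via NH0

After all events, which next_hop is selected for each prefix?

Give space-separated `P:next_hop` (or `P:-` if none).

Op 1: best P0=- P1=NH2
Op 2: best P0=NH2 P1=NH2
Op 3: best P0=NH2 P1=NH2
Op 4: best P0=NH2 P1=NH2
Op 5: best P0=NH2 P1=NH2
Op 6: best P0=NH2 P1=NH2
Op 7: best P0=NH2 P1=NH2
Op 8: best P0=NH2 P1=NH0
Op 9: best P0=NH2 P1=NH0
Op 10: best P0=NH2 P1=NH1

Answer: P0:NH2 P1:NH1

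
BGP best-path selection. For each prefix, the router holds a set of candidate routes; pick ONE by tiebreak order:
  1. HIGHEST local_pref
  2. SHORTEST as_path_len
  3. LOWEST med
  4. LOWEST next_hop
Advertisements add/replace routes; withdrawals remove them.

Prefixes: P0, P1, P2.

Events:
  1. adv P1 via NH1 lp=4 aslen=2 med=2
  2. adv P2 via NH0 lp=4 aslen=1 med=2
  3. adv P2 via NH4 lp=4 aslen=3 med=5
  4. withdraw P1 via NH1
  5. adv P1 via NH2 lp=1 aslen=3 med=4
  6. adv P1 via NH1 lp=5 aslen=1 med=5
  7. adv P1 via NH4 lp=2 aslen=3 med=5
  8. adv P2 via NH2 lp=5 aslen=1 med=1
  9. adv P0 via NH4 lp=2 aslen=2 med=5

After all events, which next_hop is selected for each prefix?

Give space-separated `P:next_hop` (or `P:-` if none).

Answer: P0:NH4 P1:NH1 P2:NH2

Derivation:
Op 1: best P0=- P1=NH1 P2=-
Op 2: best P0=- P1=NH1 P2=NH0
Op 3: best P0=- P1=NH1 P2=NH0
Op 4: best P0=- P1=- P2=NH0
Op 5: best P0=- P1=NH2 P2=NH0
Op 6: best P0=- P1=NH1 P2=NH0
Op 7: best P0=- P1=NH1 P2=NH0
Op 8: best P0=- P1=NH1 P2=NH2
Op 9: best P0=NH4 P1=NH1 P2=NH2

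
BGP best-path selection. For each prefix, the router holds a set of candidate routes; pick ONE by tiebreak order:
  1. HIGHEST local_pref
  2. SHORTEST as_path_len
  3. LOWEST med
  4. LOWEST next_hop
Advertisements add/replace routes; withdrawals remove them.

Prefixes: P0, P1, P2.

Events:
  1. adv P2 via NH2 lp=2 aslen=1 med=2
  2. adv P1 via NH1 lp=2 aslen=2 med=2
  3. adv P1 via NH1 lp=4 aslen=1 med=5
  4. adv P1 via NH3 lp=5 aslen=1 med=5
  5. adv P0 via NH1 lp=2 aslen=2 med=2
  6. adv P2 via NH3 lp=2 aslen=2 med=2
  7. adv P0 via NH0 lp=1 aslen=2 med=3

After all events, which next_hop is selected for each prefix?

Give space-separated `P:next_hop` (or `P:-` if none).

Op 1: best P0=- P1=- P2=NH2
Op 2: best P0=- P1=NH1 P2=NH2
Op 3: best P0=- P1=NH1 P2=NH2
Op 4: best P0=- P1=NH3 P2=NH2
Op 5: best P0=NH1 P1=NH3 P2=NH2
Op 6: best P0=NH1 P1=NH3 P2=NH2
Op 7: best P0=NH1 P1=NH3 P2=NH2

Answer: P0:NH1 P1:NH3 P2:NH2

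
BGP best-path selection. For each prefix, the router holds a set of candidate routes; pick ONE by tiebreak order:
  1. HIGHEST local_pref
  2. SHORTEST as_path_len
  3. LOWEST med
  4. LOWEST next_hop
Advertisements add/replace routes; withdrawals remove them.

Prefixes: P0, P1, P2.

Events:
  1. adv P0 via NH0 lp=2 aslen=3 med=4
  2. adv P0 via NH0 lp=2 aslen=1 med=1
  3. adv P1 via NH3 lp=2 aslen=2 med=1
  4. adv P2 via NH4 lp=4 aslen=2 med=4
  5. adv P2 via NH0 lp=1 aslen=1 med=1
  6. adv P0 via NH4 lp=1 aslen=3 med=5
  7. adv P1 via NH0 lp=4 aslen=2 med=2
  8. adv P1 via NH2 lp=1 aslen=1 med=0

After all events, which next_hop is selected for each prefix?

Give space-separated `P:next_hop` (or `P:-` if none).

Answer: P0:NH0 P1:NH0 P2:NH4

Derivation:
Op 1: best P0=NH0 P1=- P2=-
Op 2: best P0=NH0 P1=- P2=-
Op 3: best P0=NH0 P1=NH3 P2=-
Op 4: best P0=NH0 P1=NH3 P2=NH4
Op 5: best P0=NH0 P1=NH3 P2=NH4
Op 6: best P0=NH0 P1=NH3 P2=NH4
Op 7: best P0=NH0 P1=NH0 P2=NH4
Op 8: best P0=NH0 P1=NH0 P2=NH4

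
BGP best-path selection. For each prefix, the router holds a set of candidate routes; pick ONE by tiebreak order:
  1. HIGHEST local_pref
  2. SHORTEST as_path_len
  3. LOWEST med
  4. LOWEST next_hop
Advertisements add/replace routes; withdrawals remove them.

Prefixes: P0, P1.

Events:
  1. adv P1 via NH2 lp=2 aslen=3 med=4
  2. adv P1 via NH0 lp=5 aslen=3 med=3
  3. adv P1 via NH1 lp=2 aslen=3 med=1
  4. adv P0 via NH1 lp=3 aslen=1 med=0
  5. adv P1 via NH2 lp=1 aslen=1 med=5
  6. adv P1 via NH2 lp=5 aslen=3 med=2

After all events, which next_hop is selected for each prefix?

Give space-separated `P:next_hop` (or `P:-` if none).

Answer: P0:NH1 P1:NH2

Derivation:
Op 1: best P0=- P1=NH2
Op 2: best P0=- P1=NH0
Op 3: best P0=- P1=NH0
Op 4: best P0=NH1 P1=NH0
Op 5: best P0=NH1 P1=NH0
Op 6: best P0=NH1 P1=NH2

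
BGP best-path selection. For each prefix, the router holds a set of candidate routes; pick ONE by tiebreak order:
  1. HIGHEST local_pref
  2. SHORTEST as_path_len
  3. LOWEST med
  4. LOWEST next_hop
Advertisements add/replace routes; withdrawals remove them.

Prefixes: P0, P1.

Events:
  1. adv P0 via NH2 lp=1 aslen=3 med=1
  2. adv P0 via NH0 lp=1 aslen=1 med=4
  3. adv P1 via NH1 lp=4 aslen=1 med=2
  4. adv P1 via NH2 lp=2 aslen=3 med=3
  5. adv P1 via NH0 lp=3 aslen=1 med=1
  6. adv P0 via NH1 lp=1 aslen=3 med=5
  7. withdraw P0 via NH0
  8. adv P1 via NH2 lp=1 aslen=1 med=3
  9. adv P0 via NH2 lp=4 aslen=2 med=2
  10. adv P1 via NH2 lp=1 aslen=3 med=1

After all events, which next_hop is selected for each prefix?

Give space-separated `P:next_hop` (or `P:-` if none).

Answer: P0:NH2 P1:NH1

Derivation:
Op 1: best P0=NH2 P1=-
Op 2: best P0=NH0 P1=-
Op 3: best P0=NH0 P1=NH1
Op 4: best P0=NH0 P1=NH1
Op 5: best P0=NH0 P1=NH1
Op 6: best P0=NH0 P1=NH1
Op 7: best P0=NH2 P1=NH1
Op 8: best P0=NH2 P1=NH1
Op 9: best P0=NH2 P1=NH1
Op 10: best P0=NH2 P1=NH1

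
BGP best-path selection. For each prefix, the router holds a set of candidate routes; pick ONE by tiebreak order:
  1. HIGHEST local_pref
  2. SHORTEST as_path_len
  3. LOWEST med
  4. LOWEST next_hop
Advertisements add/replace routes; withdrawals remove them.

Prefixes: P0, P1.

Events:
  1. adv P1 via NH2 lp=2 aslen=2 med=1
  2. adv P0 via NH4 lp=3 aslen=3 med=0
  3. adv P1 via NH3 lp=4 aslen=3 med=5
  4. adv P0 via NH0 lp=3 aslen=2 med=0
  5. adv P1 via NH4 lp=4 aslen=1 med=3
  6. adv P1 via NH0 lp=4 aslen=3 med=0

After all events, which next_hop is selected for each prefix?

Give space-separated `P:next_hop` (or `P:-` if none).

Answer: P0:NH0 P1:NH4

Derivation:
Op 1: best P0=- P1=NH2
Op 2: best P0=NH4 P1=NH2
Op 3: best P0=NH4 P1=NH3
Op 4: best P0=NH0 P1=NH3
Op 5: best P0=NH0 P1=NH4
Op 6: best P0=NH0 P1=NH4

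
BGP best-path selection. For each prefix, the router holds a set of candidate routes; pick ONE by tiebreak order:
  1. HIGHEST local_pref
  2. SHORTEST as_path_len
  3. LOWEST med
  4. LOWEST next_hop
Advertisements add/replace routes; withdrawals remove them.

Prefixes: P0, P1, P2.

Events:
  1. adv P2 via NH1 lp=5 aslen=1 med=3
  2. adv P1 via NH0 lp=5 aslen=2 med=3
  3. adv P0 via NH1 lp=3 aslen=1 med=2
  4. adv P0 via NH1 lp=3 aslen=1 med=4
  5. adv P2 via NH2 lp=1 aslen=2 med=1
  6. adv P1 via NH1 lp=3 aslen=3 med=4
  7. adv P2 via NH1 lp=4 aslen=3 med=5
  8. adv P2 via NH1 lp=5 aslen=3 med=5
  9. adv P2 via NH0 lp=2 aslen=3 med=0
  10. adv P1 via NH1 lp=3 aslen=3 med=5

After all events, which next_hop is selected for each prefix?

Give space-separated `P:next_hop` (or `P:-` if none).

Op 1: best P0=- P1=- P2=NH1
Op 2: best P0=- P1=NH0 P2=NH1
Op 3: best P0=NH1 P1=NH0 P2=NH1
Op 4: best P0=NH1 P1=NH0 P2=NH1
Op 5: best P0=NH1 P1=NH0 P2=NH1
Op 6: best P0=NH1 P1=NH0 P2=NH1
Op 7: best P0=NH1 P1=NH0 P2=NH1
Op 8: best P0=NH1 P1=NH0 P2=NH1
Op 9: best P0=NH1 P1=NH0 P2=NH1
Op 10: best P0=NH1 P1=NH0 P2=NH1

Answer: P0:NH1 P1:NH0 P2:NH1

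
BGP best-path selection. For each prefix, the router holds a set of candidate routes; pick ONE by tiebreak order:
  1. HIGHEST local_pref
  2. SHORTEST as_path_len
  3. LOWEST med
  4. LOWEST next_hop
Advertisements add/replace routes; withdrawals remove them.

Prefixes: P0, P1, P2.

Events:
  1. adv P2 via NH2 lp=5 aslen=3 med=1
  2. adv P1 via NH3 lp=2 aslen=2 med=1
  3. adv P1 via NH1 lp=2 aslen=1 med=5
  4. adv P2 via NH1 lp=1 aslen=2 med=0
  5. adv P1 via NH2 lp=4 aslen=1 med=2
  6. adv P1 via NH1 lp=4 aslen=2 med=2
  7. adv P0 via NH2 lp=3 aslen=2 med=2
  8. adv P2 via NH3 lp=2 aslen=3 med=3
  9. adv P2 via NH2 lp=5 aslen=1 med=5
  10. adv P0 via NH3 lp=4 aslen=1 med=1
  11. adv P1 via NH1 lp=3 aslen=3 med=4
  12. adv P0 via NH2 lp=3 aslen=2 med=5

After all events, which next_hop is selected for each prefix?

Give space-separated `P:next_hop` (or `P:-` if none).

Answer: P0:NH3 P1:NH2 P2:NH2

Derivation:
Op 1: best P0=- P1=- P2=NH2
Op 2: best P0=- P1=NH3 P2=NH2
Op 3: best P0=- P1=NH1 P2=NH2
Op 4: best P0=- P1=NH1 P2=NH2
Op 5: best P0=- P1=NH2 P2=NH2
Op 6: best P0=- P1=NH2 P2=NH2
Op 7: best P0=NH2 P1=NH2 P2=NH2
Op 8: best P0=NH2 P1=NH2 P2=NH2
Op 9: best P0=NH2 P1=NH2 P2=NH2
Op 10: best P0=NH3 P1=NH2 P2=NH2
Op 11: best P0=NH3 P1=NH2 P2=NH2
Op 12: best P0=NH3 P1=NH2 P2=NH2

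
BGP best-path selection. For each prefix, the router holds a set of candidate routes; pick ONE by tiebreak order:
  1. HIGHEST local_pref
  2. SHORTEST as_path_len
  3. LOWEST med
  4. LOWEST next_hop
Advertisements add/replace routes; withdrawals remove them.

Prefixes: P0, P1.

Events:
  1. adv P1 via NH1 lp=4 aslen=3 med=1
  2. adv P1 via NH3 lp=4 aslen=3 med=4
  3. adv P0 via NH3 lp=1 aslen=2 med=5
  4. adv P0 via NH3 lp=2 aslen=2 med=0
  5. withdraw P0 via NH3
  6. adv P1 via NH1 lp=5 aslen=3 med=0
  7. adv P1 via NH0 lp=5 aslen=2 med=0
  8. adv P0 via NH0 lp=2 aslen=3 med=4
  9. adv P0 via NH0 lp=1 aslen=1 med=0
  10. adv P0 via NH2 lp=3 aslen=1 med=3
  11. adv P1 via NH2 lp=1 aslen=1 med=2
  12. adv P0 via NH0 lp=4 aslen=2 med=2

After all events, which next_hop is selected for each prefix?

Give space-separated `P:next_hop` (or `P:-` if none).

Answer: P0:NH0 P1:NH0

Derivation:
Op 1: best P0=- P1=NH1
Op 2: best P0=- P1=NH1
Op 3: best P0=NH3 P1=NH1
Op 4: best P0=NH3 P1=NH1
Op 5: best P0=- P1=NH1
Op 6: best P0=- P1=NH1
Op 7: best P0=- P1=NH0
Op 8: best P0=NH0 P1=NH0
Op 9: best P0=NH0 P1=NH0
Op 10: best P0=NH2 P1=NH0
Op 11: best P0=NH2 P1=NH0
Op 12: best P0=NH0 P1=NH0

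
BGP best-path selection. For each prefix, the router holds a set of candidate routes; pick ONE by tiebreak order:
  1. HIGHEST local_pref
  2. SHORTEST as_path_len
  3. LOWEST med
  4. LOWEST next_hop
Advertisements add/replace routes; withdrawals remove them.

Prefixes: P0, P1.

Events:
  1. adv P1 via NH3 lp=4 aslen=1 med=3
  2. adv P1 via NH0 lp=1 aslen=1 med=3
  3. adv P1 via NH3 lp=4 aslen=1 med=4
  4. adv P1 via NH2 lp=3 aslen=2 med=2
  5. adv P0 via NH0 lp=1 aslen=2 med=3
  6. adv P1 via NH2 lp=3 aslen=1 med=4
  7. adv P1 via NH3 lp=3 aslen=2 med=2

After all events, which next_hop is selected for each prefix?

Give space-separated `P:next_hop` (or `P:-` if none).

Answer: P0:NH0 P1:NH2

Derivation:
Op 1: best P0=- P1=NH3
Op 2: best P0=- P1=NH3
Op 3: best P0=- P1=NH3
Op 4: best P0=- P1=NH3
Op 5: best P0=NH0 P1=NH3
Op 6: best P0=NH0 P1=NH3
Op 7: best P0=NH0 P1=NH2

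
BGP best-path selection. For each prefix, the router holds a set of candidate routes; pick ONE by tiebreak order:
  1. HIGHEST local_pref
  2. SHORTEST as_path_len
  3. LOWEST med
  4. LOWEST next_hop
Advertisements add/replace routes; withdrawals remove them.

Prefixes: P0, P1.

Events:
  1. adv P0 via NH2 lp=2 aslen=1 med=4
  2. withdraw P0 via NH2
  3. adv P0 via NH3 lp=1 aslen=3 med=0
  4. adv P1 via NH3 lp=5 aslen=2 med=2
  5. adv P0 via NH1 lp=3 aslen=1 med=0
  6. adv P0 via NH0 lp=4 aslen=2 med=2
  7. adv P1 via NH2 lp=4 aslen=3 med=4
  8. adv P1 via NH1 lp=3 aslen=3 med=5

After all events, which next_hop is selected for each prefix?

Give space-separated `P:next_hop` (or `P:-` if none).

Answer: P0:NH0 P1:NH3

Derivation:
Op 1: best P0=NH2 P1=-
Op 2: best P0=- P1=-
Op 3: best P0=NH3 P1=-
Op 4: best P0=NH3 P1=NH3
Op 5: best P0=NH1 P1=NH3
Op 6: best P0=NH0 P1=NH3
Op 7: best P0=NH0 P1=NH3
Op 8: best P0=NH0 P1=NH3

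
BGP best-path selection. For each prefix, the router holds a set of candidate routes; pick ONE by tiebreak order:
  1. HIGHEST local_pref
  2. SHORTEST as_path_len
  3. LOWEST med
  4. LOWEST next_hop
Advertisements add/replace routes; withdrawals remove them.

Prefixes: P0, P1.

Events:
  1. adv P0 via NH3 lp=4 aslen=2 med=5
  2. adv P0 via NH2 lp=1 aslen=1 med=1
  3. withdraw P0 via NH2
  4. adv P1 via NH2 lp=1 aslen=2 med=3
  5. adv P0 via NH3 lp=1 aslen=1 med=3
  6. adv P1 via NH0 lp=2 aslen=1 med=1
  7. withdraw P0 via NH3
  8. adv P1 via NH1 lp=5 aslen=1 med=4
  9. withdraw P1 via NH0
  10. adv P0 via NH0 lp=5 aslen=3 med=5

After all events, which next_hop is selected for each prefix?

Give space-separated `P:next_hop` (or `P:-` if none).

Answer: P0:NH0 P1:NH1

Derivation:
Op 1: best P0=NH3 P1=-
Op 2: best P0=NH3 P1=-
Op 3: best P0=NH3 P1=-
Op 4: best P0=NH3 P1=NH2
Op 5: best P0=NH3 P1=NH2
Op 6: best P0=NH3 P1=NH0
Op 7: best P0=- P1=NH0
Op 8: best P0=- P1=NH1
Op 9: best P0=- P1=NH1
Op 10: best P0=NH0 P1=NH1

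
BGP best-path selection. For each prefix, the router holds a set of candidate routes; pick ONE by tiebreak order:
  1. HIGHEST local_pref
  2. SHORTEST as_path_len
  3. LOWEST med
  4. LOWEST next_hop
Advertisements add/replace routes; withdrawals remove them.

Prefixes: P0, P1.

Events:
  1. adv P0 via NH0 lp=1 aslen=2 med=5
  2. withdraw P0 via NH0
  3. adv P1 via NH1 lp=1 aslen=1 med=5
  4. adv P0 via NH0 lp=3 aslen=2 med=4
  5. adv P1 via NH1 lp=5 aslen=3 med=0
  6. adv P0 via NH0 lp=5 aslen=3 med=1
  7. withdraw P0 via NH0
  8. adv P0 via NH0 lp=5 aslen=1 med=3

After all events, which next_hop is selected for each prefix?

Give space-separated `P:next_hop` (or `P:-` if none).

Answer: P0:NH0 P1:NH1

Derivation:
Op 1: best P0=NH0 P1=-
Op 2: best P0=- P1=-
Op 3: best P0=- P1=NH1
Op 4: best P0=NH0 P1=NH1
Op 5: best P0=NH0 P1=NH1
Op 6: best P0=NH0 P1=NH1
Op 7: best P0=- P1=NH1
Op 8: best P0=NH0 P1=NH1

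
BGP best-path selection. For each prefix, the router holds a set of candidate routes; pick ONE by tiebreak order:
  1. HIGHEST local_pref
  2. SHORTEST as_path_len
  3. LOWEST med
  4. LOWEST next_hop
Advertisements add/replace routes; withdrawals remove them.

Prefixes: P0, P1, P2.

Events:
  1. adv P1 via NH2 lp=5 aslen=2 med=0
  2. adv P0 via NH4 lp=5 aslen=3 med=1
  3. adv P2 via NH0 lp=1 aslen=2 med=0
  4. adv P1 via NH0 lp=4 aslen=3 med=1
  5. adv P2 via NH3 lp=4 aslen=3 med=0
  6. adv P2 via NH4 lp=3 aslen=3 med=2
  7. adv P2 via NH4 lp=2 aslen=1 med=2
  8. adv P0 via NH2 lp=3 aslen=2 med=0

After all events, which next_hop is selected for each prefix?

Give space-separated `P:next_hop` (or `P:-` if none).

Answer: P0:NH4 P1:NH2 P2:NH3

Derivation:
Op 1: best P0=- P1=NH2 P2=-
Op 2: best P0=NH4 P1=NH2 P2=-
Op 3: best P0=NH4 P1=NH2 P2=NH0
Op 4: best P0=NH4 P1=NH2 P2=NH0
Op 5: best P0=NH4 P1=NH2 P2=NH3
Op 6: best P0=NH4 P1=NH2 P2=NH3
Op 7: best P0=NH4 P1=NH2 P2=NH3
Op 8: best P0=NH4 P1=NH2 P2=NH3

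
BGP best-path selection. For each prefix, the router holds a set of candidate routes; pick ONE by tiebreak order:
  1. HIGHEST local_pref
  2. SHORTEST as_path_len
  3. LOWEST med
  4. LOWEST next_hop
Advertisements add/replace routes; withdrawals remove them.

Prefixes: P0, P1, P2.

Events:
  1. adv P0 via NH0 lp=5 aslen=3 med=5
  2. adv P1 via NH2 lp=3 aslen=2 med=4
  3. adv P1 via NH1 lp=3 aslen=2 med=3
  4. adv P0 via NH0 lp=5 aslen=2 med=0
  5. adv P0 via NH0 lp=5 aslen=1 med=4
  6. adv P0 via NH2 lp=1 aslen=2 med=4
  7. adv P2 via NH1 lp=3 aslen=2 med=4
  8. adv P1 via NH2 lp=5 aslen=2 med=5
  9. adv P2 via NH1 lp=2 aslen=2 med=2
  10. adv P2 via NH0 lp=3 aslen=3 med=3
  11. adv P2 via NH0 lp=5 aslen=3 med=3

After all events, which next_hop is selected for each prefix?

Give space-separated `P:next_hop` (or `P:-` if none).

Op 1: best P0=NH0 P1=- P2=-
Op 2: best P0=NH0 P1=NH2 P2=-
Op 3: best P0=NH0 P1=NH1 P2=-
Op 4: best P0=NH0 P1=NH1 P2=-
Op 5: best P0=NH0 P1=NH1 P2=-
Op 6: best P0=NH0 P1=NH1 P2=-
Op 7: best P0=NH0 P1=NH1 P2=NH1
Op 8: best P0=NH0 P1=NH2 P2=NH1
Op 9: best P0=NH0 P1=NH2 P2=NH1
Op 10: best P0=NH0 P1=NH2 P2=NH0
Op 11: best P0=NH0 P1=NH2 P2=NH0

Answer: P0:NH0 P1:NH2 P2:NH0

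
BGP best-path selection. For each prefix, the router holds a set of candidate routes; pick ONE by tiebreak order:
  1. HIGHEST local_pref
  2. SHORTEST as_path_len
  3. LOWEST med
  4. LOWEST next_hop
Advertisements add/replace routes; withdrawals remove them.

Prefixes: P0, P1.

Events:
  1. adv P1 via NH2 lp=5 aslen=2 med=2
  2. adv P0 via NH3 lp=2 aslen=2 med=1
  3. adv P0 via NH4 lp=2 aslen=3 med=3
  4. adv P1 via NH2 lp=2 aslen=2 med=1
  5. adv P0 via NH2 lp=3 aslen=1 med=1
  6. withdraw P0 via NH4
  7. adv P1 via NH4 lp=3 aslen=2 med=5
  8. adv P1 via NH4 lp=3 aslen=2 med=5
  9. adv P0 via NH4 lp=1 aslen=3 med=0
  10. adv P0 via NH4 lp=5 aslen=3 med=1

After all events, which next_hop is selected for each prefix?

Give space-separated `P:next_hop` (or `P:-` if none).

Op 1: best P0=- P1=NH2
Op 2: best P0=NH3 P1=NH2
Op 3: best P0=NH3 P1=NH2
Op 4: best P0=NH3 P1=NH2
Op 5: best P0=NH2 P1=NH2
Op 6: best P0=NH2 P1=NH2
Op 7: best P0=NH2 P1=NH4
Op 8: best P0=NH2 P1=NH4
Op 9: best P0=NH2 P1=NH4
Op 10: best P0=NH4 P1=NH4

Answer: P0:NH4 P1:NH4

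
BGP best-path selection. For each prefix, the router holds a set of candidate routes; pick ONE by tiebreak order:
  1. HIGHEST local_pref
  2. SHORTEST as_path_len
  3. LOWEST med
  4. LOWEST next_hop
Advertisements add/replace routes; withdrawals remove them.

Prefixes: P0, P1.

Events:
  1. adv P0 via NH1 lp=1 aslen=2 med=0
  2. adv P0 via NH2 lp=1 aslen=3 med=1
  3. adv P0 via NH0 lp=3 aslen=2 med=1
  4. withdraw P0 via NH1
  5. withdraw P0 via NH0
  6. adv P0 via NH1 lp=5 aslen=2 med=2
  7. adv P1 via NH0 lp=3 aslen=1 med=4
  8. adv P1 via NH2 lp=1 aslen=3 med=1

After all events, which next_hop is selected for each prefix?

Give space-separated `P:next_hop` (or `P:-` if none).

Op 1: best P0=NH1 P1=-
Op 2: best P0=NH1 P1=-
Op 3: best P0=NH0 P1=-
Op 4: best P0=NH0 P1=-
Op 5: best P0=NH2 P1=-
Op 6: best P0=NH1 P1=-
Op 7: best P0=NH1 P1=NH0
Op 8: best P0=NH1 P1=NH0

Answer: P0:NH1 P1:NH0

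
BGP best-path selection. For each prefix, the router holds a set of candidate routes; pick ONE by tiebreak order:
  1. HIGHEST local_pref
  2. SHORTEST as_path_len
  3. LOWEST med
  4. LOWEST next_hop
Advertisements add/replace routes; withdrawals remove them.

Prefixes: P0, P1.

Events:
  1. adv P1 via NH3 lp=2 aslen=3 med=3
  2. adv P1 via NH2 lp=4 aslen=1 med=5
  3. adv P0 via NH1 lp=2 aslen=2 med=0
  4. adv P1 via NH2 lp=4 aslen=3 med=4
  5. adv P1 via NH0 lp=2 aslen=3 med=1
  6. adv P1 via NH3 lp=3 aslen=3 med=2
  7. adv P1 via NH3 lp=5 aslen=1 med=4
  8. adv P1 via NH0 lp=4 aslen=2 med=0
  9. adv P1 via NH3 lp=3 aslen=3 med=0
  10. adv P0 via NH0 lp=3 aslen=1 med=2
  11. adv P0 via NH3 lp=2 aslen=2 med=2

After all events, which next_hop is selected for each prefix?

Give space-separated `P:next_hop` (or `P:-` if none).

Op 1: best P0=- P1=NH3
Op 2: best P0=- P1=NH2
Op 3: best P0=NH1 P1=NH2
Op 4: best P0=NH1 P1=NH2
Op 5: best P0=NH1 P1=NH2
Op 6: best P0=NH1 P1=NH2
Op 7: best P0=NH1 P1=NH3
Op 8: best P0=NH1 P1=NH3
Op 9: best P0=NH1 P1=NH0
Op 10: best P0=NH0 P1=NH0
Op 11: best P0=NH0 P1=NH0

Answer: P0:NH0 P1:NH0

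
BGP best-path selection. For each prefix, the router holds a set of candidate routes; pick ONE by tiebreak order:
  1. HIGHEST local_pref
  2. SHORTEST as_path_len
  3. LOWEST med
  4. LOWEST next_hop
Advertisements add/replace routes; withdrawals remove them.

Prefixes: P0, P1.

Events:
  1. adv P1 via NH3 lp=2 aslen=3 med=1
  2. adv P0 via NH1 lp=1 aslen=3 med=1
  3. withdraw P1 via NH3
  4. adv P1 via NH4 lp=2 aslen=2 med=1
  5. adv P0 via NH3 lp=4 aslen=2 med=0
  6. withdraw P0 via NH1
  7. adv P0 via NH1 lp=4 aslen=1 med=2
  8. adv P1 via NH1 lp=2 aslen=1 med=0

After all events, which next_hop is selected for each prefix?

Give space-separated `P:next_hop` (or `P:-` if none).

Op 1: best P0=- P1=NH3
Op 2: best P0=NH1 P1=NH3
Op 3: best P0=NH1 P1=-
Op 4: best P0=NH1 P1=NH4
Op 5: best P0=NH3 P1=NH4
Op 6: best P0=NH3 P1=NH4
Op 7: best P0=NH1 P1=NH4
Op 8: best P0=NH1 P1=NH1

Answer: P0:NH1 P1:NH1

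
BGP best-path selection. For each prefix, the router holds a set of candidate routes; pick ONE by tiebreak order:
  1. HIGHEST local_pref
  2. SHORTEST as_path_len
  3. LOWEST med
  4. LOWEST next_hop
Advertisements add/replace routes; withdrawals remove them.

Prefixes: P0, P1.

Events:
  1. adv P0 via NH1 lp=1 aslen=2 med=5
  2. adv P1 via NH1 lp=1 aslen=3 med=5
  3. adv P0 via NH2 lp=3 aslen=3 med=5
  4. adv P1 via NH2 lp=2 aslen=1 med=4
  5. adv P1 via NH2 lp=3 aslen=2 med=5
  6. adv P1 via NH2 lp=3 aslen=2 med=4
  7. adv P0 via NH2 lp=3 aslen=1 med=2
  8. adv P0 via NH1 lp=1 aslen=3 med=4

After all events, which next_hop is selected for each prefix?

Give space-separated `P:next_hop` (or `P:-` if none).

Op 1: best P0=NH1 P1=-
Op 2: best P0=NH1 P1=NH1
Op 3: best P0=NH2 P1=NH1
Op 4: best P0=NH2 P1=NH2
Op 5: best P0=NH2 P1=NH2
Op 6: best P0=NH2 P1=NH2
Op 7: best P0=NH2 P1=NH2
Op 8: best P0=NH2 P1=NH2

Answer: P0:NH2 P1:NH2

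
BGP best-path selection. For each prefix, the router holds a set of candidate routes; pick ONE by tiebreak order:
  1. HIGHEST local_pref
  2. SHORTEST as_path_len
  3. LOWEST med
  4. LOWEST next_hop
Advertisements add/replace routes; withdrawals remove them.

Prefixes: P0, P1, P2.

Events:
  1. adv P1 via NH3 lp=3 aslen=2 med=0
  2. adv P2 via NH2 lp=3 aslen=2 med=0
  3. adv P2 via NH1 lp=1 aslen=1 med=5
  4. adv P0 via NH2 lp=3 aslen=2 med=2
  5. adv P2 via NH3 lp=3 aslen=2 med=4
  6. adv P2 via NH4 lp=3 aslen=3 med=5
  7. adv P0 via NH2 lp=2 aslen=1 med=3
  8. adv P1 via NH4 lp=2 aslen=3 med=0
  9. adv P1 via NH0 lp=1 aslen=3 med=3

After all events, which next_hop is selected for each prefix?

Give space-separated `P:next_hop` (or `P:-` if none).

Answer: P0:NH2 P1:NH3 P2:NH2

Derivation:
Op 1: best P0=- P1=NH3 P2=-
Op 2: best P0=- P1=NH3 P2=NH2
Op 3: best P0=- P1=NH3 P2=NH2
Op 4: best P0=NH2 P1=NH3 P2=NH2
Op 5: best P0=NH2 P1=NH3 P2=NH2
Op 6: best P0=NH2 P1=NH3 P2=NH2
Op 7: best P0=NH2 P1=NH3 P2=NH2
Op 8: best P0=NH2 P1=NH3 P2=NH2
Op 9: best P0=NH2 P1=NH3 P2=NH2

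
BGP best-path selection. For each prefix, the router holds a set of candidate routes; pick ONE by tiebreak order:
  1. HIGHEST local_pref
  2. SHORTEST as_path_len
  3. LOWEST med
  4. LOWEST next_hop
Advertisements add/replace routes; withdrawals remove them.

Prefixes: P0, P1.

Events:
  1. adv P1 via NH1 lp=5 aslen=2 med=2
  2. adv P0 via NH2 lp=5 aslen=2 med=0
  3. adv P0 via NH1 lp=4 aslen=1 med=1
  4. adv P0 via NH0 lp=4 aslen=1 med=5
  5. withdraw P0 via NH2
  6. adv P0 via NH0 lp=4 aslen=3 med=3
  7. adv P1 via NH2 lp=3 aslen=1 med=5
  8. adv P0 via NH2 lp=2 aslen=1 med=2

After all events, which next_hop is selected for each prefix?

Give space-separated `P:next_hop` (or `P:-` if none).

Op 1: best P0=- P1=NH1
Op 2: best P0=NH2 P1=NH1
Op 3: best P0=NH2 P1=NH1
Op 4: best P0=NH2 P1=NH1
Op 5: best P0=NH1 P1=NH1
Op 6: best P0=NH1 P1=NH1
Op 7: best P0=NH1 P1=NH1
Op 8: best P0=NH1 P1=NH1

Answer: P0:NH1 P1:NH1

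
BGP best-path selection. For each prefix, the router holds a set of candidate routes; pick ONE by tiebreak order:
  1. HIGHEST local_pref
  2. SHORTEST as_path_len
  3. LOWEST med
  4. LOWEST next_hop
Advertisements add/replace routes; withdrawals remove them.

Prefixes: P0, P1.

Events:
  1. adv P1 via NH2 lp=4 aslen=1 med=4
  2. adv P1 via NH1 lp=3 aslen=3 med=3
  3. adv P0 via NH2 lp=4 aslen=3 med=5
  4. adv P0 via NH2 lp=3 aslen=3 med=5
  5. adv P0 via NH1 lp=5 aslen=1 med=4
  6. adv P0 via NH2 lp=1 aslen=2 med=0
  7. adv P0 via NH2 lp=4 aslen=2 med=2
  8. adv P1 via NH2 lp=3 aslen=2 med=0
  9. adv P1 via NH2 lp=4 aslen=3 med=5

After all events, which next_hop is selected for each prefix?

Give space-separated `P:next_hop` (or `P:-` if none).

Op 1: best P0=- P1=NH2
Op 2: best P0=- P1=NH2
Op 3: best P0=NH2 P1=NH2
Op 4: best P0=NH2 P1=NH2
Op 5: best P0=NH1 P1=NH2
Op 6: best P0=NH1 P1=NH2
Op 7: best P0=NH1 P1=NH2
Op 8: best P0=NH1 P1=NH2
Op 9: best P0=NH1 P1=NH2

Answer: P0:NH1 P1:NH2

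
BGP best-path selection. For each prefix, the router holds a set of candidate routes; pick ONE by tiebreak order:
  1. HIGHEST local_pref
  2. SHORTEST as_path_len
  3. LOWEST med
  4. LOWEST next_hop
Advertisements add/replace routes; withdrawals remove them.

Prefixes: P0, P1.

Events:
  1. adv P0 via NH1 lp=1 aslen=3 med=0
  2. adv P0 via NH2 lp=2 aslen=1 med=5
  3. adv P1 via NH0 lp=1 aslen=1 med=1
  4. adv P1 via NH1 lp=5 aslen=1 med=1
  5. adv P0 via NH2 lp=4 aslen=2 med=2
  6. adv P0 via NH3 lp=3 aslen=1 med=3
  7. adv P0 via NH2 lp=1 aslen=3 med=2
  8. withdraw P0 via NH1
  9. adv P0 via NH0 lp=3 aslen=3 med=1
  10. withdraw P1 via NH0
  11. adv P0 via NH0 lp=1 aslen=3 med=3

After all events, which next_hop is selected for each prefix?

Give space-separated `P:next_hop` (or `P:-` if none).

Answer: P0:NH3 P1:NH1

Derivation:
Op 1: best P0=NH1 P1=-
Op 2: best P0=NH2 P1=-
Op 3: best P0=NH2 P1=NH0
Op 4: best P0=NH2 P1=NH1
Op 5: best P0=NH2 P1=NH1
Op 6: best P0=NH2 P1=NH1
Op 7: best P0=NH3 P1=NH1
Op 8: best P0=NH3 P1=NH1
Op 9: best P0=NH3 P1=NH1
Op 10: best P0=NH3 P1=NH1
Op 11: best P0=NH3 P1=NH1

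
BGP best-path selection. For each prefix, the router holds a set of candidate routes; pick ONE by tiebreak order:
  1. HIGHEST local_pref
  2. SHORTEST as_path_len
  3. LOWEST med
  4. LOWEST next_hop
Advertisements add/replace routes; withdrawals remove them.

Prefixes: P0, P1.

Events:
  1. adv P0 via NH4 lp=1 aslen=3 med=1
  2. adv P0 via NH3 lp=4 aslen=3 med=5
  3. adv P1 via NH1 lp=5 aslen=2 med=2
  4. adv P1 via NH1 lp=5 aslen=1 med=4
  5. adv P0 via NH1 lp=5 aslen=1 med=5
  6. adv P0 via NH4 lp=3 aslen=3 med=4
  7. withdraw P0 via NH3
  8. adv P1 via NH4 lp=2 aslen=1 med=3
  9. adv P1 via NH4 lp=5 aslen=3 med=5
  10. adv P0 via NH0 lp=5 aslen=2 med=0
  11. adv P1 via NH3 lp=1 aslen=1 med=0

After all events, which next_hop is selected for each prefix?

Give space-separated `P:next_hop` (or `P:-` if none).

Answer: P0:NH1 P1:NH1

Derivation:
Op 1: best P0=NH4 P1=-
Op 2: best P0=NH3 P1=-
Op 3: best P0=NH3 P1=NH1
Op 4: best P0=NH3 P1=NH1
Op 5: best P0=NH1 P1=NH1
Op 6: best P0=NH1 P1=NH1
Op 7: best P0=NH1 P1=NH1
Op 8: best P0=NH1 P1=NH1
Op 9: best P0=NH1 P1=NH1
Op 10: best P0=NH1 P1=NH1
Op 11: best P0=NH1 P1=NH1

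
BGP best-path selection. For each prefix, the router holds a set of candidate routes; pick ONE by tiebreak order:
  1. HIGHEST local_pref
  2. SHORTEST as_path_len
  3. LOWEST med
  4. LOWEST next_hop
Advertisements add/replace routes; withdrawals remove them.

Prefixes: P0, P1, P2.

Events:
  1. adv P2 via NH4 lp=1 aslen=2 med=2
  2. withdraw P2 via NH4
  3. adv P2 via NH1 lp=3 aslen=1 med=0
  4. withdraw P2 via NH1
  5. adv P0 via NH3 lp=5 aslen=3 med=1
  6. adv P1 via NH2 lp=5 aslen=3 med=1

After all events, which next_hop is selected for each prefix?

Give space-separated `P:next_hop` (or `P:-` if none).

Answer: P0:NH3 P1:NH2 P2:-

Derivation:
Op 1: best P0=- P1=- P2=NH4
Op 2: best P0=- P1=- P2=-
Op 3: best P0=- P1=- P2=NH1
Op 4: best P0=- P1=- P2=-
Op 5: best P0=NH3 P1=- P2=-
Op 6: best P0=NH3 P1=NH2 P2=-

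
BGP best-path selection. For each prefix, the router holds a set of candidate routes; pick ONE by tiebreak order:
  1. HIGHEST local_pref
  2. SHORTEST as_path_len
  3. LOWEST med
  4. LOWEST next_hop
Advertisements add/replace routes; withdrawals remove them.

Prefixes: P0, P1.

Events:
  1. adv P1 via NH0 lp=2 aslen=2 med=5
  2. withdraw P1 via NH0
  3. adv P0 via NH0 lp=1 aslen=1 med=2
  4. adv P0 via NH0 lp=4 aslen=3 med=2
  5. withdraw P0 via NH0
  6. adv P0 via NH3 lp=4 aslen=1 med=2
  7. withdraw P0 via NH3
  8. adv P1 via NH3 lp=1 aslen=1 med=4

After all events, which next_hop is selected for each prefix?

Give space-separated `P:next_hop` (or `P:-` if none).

Answer: P0:- P1:NH3

Derivation:
Op 1: best P0=- P1=NH0
Op 2: best P0=- P1=-
Op 3: best P0=NH0 P1=-
Op 4: best P0=NH0 P1=-
Op 5: best P0=- P1=-
Op 6: best P0=NH3 P1=-
Op 7: best P0=- P1=-
Op 8: best P0=- P1=NH3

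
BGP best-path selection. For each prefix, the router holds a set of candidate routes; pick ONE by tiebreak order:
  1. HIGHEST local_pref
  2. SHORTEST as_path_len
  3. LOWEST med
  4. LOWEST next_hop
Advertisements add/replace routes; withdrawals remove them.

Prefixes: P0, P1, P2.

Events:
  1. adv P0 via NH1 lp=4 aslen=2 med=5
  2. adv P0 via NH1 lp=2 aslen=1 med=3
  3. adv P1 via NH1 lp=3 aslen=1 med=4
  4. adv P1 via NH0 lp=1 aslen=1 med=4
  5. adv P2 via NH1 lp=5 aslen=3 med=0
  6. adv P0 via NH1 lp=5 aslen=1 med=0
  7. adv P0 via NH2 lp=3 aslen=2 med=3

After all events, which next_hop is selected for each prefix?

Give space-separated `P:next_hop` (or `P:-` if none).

Answer: P0:NH1 P1:NH1 P2:NH1

Derivation:
Op 1: best P0=NH1 P1=- P2=-
Op 2: best P0=NH1 P1=- P2=-
Op 3: best P0=NH1 P1=NH1 P2=-
Op 4: best P0=NH1 P1=NH1 P2=-
Op 5: best P0=NH1 P1=NH1 P2=NH1
Op 6: best P0=NH1 P1=NH1 P2=NH1
Op 7: best P0=NH1 P1=NH1 P2=NH1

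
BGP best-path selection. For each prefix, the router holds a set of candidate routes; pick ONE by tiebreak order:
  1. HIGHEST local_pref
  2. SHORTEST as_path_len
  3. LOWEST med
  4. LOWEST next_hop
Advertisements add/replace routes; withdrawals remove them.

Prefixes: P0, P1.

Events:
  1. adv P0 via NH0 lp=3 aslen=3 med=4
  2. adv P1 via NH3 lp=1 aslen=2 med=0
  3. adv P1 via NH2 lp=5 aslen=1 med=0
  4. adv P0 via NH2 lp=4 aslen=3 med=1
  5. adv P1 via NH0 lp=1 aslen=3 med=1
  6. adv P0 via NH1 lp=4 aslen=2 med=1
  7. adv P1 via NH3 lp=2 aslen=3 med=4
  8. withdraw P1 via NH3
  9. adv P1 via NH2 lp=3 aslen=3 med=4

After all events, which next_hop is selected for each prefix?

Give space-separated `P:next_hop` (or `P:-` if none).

Op 1: best P0=NH0 P1=-
Op 2: best P0=NH0 P1=NH3
Op 3: best P0=NH0 P1=NH2
Op 4: best P0=NH2 P1=NH2
Op 5: best P0=NH2 P1=NH2
Op 6: best P0=NH1 P1=NH2
Op 7: best P0=NH1 P1=NH2
Op 8: best P0=NH1 P1=NH2
Op 9: best P0=NH1 P1=NH2

Answer: P0:NH1 P1:NH2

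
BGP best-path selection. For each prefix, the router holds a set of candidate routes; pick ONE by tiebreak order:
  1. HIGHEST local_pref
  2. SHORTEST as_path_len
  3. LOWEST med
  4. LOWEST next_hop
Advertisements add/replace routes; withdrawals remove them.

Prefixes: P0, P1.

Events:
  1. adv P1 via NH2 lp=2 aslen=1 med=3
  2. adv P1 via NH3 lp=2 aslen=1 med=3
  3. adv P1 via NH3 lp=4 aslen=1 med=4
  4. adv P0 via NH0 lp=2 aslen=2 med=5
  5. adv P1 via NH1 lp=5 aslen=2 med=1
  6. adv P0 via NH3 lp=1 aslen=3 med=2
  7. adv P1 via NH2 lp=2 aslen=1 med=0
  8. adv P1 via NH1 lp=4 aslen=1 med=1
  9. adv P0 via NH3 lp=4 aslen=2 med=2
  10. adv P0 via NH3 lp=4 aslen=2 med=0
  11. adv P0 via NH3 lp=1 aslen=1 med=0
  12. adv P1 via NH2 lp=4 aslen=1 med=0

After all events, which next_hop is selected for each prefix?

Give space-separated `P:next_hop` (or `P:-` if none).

Op 1: best P0=- P1=NH2
Op 2: best P0=- P1=NH2
Op 3: best P0=- P1=NH3
Op 4: best P0=NH0 P1=NH3
Op 5: best P0=NH0 P1=NH1
Op 6: best P0=NH0 P1=NH1
Op 7: best P0=NH0 P1=NH1
Op 8: best P0=NH0 P1=NH1
Op 9: best P0=NH3 P1=NH1
Op 10: best P0=NH3 P1=NH1
Op 11: best P0=NH0 P1=NH1
Op 12: best P0=NH0 P1=NH2

Answer: P0:NH0 P1:NH2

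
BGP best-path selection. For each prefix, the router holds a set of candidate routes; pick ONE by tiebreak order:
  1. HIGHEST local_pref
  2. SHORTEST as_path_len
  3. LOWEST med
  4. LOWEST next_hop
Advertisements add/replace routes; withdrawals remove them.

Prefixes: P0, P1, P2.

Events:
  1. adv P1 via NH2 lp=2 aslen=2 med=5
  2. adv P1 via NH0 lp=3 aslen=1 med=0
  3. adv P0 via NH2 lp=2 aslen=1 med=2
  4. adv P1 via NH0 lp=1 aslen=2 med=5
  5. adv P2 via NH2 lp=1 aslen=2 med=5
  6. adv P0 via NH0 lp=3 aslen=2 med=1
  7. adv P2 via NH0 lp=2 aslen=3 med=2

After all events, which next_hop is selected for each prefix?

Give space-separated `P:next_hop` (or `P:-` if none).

Op 1: best P0=- P1=NH2 P2=-
Op 2: best P0=- P1=NH0 P2=-
Op 3: best P0=NH2 P1=NH0 P2=-
Op 4: best P0=NH2 P1=NH2 P2=-
Op 5: best P0=NH2 P1=NH2 P2=NH2
Op 6: best P0=NH0 P1=NH2 P2=NH2
Op 7: best P0=NH0 P1=NH2 P2=NH0

Answer: P0:NH0 P1:NH2 P2:NH0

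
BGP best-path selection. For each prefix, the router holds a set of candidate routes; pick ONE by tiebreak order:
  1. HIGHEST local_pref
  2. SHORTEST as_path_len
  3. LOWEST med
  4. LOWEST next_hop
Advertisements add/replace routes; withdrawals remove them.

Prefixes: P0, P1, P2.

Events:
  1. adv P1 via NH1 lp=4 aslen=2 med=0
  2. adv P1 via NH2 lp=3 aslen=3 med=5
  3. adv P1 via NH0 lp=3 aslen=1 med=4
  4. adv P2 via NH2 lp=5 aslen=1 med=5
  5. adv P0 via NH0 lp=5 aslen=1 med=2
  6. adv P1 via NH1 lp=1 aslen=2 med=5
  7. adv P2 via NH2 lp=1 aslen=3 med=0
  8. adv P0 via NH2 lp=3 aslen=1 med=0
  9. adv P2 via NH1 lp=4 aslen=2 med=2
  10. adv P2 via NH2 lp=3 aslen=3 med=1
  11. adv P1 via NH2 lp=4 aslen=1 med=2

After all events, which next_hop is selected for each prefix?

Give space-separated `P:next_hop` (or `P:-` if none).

Answer: P0:NH0 P1:NH2 P2:NH1

Derivation:
Op 1: best P0=- P1=NH1 P2=-
Op 2: best P0=- P1=NH1 P2=-
Op 3: best P0=- P1=NH1 P2=-
Op 4: best P0=- P1=NH1 P2=NH2
Op 5: best P0=NH0 P1=NH1 P2=NH2
Op 6: best P0=NH0 P1=NH0 P2=NH2
Op 7: best P0=NH0 P1=NH0 P2=NH2
Op 8: best P0=NH0 P1=NH0 P2=NH2
Op 9: best P0=NH0 P1=NH0 P2=NH1
Op 10: best P0=NH0 P1=NH0 P2=NH1
Op 11: best P0=NH0 P1=NH2 P2=NH1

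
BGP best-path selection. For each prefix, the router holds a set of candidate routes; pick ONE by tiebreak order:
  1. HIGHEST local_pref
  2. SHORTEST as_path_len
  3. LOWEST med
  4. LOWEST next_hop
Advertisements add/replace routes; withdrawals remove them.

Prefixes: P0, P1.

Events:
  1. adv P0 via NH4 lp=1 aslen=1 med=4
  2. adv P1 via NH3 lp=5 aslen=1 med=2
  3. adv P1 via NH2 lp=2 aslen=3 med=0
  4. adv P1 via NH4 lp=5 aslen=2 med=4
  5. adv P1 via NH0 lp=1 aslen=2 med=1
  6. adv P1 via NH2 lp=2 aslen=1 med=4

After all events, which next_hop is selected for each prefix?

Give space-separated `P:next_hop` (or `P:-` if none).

Op 1: best P0=NH4 P1=-
Op 2: best P0=NH4 P1=NH3
Op 3: best P0=NH4 P1=NH3
Op 4: best P0=NH4 P1=NH3
Op 5: best P0=NH4 P1=NH3
Op 6: best P0=NH4 P1=NH3

Answer: P0:NH4 P1:NH3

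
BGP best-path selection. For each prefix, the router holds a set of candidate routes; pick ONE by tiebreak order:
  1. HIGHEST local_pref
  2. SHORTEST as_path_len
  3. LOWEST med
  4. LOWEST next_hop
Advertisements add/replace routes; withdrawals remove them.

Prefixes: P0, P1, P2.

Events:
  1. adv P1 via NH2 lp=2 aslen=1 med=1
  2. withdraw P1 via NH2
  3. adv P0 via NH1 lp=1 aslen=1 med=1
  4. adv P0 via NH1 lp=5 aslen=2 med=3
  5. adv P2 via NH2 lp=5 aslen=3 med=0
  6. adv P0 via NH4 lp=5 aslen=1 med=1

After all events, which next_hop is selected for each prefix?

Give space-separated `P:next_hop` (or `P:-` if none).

Op 1: best P0=- P1=NH2 P2=-
Op 2: best P0=- P1=- P2=-
Op 3: best P0=NH1 P1=- P2=-
Op 4: best P0=NH1 P1=- P2=-
Op 5: best P0=NH1 P1=- P2=NH2
Op 6: best P0=NH4 P1=- P2=NH2

Answer: P0:NH4 P1:- P2:NH2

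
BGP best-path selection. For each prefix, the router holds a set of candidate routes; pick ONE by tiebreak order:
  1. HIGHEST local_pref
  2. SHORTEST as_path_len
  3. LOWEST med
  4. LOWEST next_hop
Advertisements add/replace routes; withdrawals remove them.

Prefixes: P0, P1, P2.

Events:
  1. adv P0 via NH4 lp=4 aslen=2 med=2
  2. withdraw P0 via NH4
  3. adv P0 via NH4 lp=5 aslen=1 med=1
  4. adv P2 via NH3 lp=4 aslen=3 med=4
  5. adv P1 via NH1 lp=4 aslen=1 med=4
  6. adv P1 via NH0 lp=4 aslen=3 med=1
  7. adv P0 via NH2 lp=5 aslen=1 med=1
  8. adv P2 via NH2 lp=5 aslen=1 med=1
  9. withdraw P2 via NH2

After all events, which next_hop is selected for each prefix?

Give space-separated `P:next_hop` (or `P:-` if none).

Answer: P0:NH2 P1:NH1 P2:NH3

Derivation:
Op 1: best P0=NH4 P1=- P2=-
Op 2: best P0=- P1=- P2=-
Op 3: best P0=NH4 P1=- P2=-
Op 4: best P0=NH4 P1=- P2=NH3
Op 5: best P0=NH4 P1=NH1 P2=NH3
Op 6: best P0=NH4 P1=NH1 P2=NH3
Op 7: best P0=NH2 P1=NH1 P2=NH3
Op 8: best P0=NH2 P1=NH1 P2=NH2
Op 9: best P0=NH2 P1=NH1 P2=NH3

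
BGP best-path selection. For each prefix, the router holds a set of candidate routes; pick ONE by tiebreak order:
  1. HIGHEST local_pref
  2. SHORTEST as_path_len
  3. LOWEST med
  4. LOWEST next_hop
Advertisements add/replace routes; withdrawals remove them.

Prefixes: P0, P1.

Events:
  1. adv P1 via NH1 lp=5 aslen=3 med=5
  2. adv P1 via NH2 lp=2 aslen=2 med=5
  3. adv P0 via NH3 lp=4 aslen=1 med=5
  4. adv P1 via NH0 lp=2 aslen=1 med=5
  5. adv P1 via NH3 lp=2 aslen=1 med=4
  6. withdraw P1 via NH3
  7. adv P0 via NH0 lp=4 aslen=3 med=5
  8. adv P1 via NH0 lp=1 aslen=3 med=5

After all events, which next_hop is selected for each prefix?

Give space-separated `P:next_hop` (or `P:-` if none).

Answer: P0:NH3 P1:NH1

Derivation:
Op 1: best P0=- P1=NH1
Op 2: best P0=- P1=NH1
Op 3: best P0=NH3 P1=NH1
Op 4: best P0=NH3 P1=NH1
Op 5: best P0=NH3 P1=NH1
Op 6: best P0=NH3 P1=NH1
Op 7: best P0=NH3 P1=NH1
Op 8: best P0=NH3 P1=NH1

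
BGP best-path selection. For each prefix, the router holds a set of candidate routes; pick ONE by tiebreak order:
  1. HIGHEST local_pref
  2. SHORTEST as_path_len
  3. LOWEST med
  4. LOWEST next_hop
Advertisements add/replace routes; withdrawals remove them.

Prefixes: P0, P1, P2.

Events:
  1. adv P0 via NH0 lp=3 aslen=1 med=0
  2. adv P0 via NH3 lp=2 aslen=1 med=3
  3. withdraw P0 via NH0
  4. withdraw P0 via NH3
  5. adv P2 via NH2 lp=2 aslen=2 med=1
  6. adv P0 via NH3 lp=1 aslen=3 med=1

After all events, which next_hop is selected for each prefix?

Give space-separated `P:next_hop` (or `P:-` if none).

Op 1: best P0=NH0 P1=- P2=-
Op 2: best P0=NH0 P1=- P2=-
Op 3: best P0=NH3 P1=- P2=-
Op 4: best P0=- P1=- P2=-
Op 5: best P0=- P1=- P2=NH2
Op 6: best P0=NH3 P1=- P2=NH2

Answer: P0:NH3 P1:- P2:NH2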